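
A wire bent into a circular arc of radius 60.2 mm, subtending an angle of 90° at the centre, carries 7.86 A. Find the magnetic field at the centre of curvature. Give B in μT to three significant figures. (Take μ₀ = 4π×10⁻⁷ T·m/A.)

B ≈ 20.5 μT

The Biot–Savart field of a circular arc at its centre is B = μ₀Iφ/(4πR), with φ = 1.571 rad.
B = (4π×10⁻⁷ × 7.86 × 1.571) / (4π × 0.0602) = 2.05×10⁻⁵ T.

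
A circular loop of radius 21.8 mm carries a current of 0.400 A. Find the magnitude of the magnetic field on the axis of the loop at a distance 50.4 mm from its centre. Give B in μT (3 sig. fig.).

B ≈ 0.721 μT

On the axis of a circular loop, B = μ₀IR² / [2(R²+z²)^(3/2)].
R² + z² = (0.0218)² + (0.0504)² = 0.003015 m², and (R²+z²)^(3/2) = 1.66×10⁻⁴ m³.
B = (4π×10⁻⁷ × 0.400 × 0.0004752) / (2 × 1.66×10⁻⁴) = 7.21×10⁻⁷ T.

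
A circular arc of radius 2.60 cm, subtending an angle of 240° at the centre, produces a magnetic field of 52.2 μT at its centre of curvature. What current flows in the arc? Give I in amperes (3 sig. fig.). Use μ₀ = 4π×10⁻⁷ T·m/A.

I ≈ 3.24 A

For a circular arc, B = μ₀Iφ/(4πR) with φ in radians; here φ = 4.189 rad.
So I = 4πRB/(μ₀φ) = 4π × 0.026 × 5.22×10⁻⁵ / (4π×10⁻⁷ × 4.189) = 3.24 A.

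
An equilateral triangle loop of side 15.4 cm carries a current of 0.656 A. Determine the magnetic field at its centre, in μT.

Each side is a finite straight segment at perpendicular distance d = a/(2 tan(π/3)) = 0.04446 m from the centre, with end-angles ±π/3.
One side contributes B₁ = (μ₀I/4πd)·2 sin(π/3) = 2.56×10⁻⁶ T.
All 3 sides add in the same direction: B = 3 × 2.56×10⁻⁶ = 7.67×10⁻⁶ T.

B ≈ 7.67 μT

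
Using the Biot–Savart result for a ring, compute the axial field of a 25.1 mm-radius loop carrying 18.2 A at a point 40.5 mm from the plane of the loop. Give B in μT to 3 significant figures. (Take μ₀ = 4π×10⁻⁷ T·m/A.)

B ≈ 66.6 μT

On the axis of a circular loop, B = μ₀IR² / [2(R²+z²)^(3/2)].
R² + z² = (0.0251)² + (0.0405)² = 0.00227 m², and (R²+z²)^(3/2) = 1.08×10⁻⁴ m³.
B = (4π×10⁻⁷ × 18.2 × 0.00063) / (2 × 1.08×10⁻⁴) = 6.66×10⁻⁵ T.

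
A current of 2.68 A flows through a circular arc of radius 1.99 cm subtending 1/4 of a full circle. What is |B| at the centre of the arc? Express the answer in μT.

B ≈ 21.2 μT

The Biot–Savart field of a circular arc at its centre is B = μ₀Iφ/(4πR), with φ = 1.571 rad.
B = (4π×10⁻⁷ × 2.68 × 1.571) / (4π × 0.0199) = 2.12×10⁻⁵ T.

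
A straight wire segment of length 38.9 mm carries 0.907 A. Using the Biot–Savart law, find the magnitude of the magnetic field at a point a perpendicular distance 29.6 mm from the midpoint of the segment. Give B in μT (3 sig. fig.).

B ≈ 3.37 μT

For a finite straight segment, B = (μ₀I/4πd)(sinθ₁ + sinθ₂), where θ₁, θ₂ are the angles from the perpendicular to each end.
The perpendicular from the point meets the wire at its midpoint, so each end is L/2 = 0.01945 m away along the wire.
sinθ₁ = 0.01945/√(0.01945²+0.0296²) = 0.5491; sinθ₂ = 0.01945/√(0.01945²+0.0296²) = 0.5491.
B = (4π×10⁻⁷ × 0.907) / (4π × 0.0296) × (0.5491 + 0.5491) = 3.37×10⁻⁶ T.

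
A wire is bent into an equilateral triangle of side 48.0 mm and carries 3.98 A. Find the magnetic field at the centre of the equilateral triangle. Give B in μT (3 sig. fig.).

Each side is a finite straight segment at perpendicular distance d = a/(2 tan(π/3)) = 0.01386 m from the centre, with end-angles ±π/3.
One side contributes B₁ = (μ₀I/4πd)·2 sin(π/3) = 4.97×10⁻⁵ T.
All 3 sides add in the same direction: B = 3 × 4.97×10⁻⁵ = 1.49×10⁻⁴ T.

B ≈ 149 μT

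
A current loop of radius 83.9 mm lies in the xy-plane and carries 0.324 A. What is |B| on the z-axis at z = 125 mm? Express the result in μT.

B ≈ 0.420 μT

On the axis of a circular loop, B = μ₀IR² / [2(R²+z²)^(3/2)].
R² + z² = (0.0839)² + (0.125)² = 0.02266 m², and (R²+z²)^(3/2) = 3.41×10⁻³ m³.
B = (4π×10⁻⁷ × 0.324 × 0.007039) / (2 × 3.41×10⁻³) = 4.20×10⁻⁷ T.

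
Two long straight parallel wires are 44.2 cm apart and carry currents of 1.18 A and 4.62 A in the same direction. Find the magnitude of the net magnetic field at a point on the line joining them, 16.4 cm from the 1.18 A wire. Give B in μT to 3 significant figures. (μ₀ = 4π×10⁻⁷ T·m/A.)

B ≈ 1.88 μT

Each long wire gives B = μ₀I/(2πd). Distances are d₁ = 0.164 m and d₂ = 0.278 m.
B₁ = 1.44×10⁻⁶ T, B₂ = 3.32×10⁻⁶ T.
Between parallel currents the two contributions point in opposite directions, so they subtract. B = |B₁ − B₂| = |1.44×10⁻⁶ − 3.32×10⁻⁶| = 1.88×10⁻⁶ T.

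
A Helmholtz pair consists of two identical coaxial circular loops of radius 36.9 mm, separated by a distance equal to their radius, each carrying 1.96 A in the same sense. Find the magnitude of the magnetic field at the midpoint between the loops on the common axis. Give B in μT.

B ≈ 47.8 μT

Each loop contributes B = μ₀IR²/[2(R²+z²)^(3/2)] on the axis, with z measured from that loop.
Loop 1 (z = 0.01845 m): B₁ = 2.39×10⁻⁵ T. Loop 2 (z = 0.01845 m): B₂ = 2.39×10⁻⁵ T.
The fields add: B = B₁ + B₂ = 4.78×10⁻⁵ T.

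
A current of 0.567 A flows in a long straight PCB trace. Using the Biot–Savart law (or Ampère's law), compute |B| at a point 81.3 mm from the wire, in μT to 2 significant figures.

B ≈ 1.4 μT

For an infinitely long straight wire, B = μ₀I/(2πd).
B = (4π×10⁻⁷ × 0.567) / (2π × 0.0813) = 1.39×10⁻⁶ T.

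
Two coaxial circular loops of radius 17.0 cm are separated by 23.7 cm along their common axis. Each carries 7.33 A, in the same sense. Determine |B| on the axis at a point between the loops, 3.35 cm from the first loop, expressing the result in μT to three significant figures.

B ≈ 32.7 μT

Each loop contributes B = μ₀IR²/[2(R²+z²)^(3/2)] on the axis, with z measured from that loop.
Loop 1 (z = 0.0335 m): B₁ = 2.56×10⁻⁵ T. Loop 2 (z = 0.2035 m): B₂ = 7.14×10⁻⁶ T.
The fields add: B = B₁ + B₂ = 3.27×10⁻⁵ T.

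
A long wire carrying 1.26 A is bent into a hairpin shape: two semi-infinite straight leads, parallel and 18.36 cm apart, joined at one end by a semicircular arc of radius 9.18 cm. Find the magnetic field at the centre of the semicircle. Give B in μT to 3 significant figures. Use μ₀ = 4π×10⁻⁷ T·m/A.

The semicircular arc contributes B_arc = μ₀I·π/(4πR) = μ₀I/(4R) = 4.31×10⁻⁶ T.
Each semi-infinite lead is at perpendicular distance R = 0.0918 m from the centre, with the perpendicular foot at its near end, so it contributes μ₀I/(4πR); both point the same way, together 2.75×10⁻⁶ T.
Arc and leads all point the same direction: B = 4.31×10⁻⁶ + 2.75×10⁻⁶ = 7.06×10⁻⁶ T.

B ≈ 7.06 μT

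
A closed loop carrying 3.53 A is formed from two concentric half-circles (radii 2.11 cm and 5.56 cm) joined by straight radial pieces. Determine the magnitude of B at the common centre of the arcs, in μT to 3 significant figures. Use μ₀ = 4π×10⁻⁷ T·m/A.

B ≈ 32.6 μT

The radial connectors point toward the centre, so dl × r̂ = 0 and they contribute nothing.
Each semicircle gives μ₀I/(4R): inner arc 5.26×10⁻⁵ T, outer arc 1.99×10⁻⁵ T.
The two arcs carry current in opposite angular senses, so their fields oppose: B = |5.26×10⁻⁵ − 1.99×10⁻⁵| = 3.26×10⁻⁵ T.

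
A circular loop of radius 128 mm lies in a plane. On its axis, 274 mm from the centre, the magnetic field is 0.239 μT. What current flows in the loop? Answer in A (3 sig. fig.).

On the axis of a loop, B = μ₀IR²/[2(R²+z²)^(3/2)], so I = 2B(R²+z²)^(3/2)/(μ₀R²).
R² + z² = 0.01638 + 0.07508 = 0.09146 m²; raised to 3/2 gives 2.77×10⁻² m³.
I = 2 × 2.39×10⁻⁷ × 2.77×10⁻² / (1.26×10⁻⁶ × 0.01638) = 0.642 A.

I ≈ 0.642 A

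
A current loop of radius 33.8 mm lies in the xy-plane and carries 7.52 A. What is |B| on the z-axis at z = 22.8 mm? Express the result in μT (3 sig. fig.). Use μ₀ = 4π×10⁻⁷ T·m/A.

B ≈ 79.6 μT

On the axis of a circular loop, B = μ₀IR² / [2(R²+z²)^(3/2)].
R² + z² = (0.0338)² + (0.0228)² = 0.001662 m², and (R²+z²)^(3/2) = 6.78×10⁻⁵ m³.
B = (4π×10⁻⁷ × 7.52 × 0.001142) / (2 × 6.78×10⁻⁵) = 7.96×10⁻⁵ T.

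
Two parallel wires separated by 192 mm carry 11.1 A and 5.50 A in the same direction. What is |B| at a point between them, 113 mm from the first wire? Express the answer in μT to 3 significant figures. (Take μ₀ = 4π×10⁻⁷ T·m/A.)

B ≈ 5.72 μT

Each long wire gives B = μ₀I/(2πd). Distances are d₁ = 0.113 m and d₂ = 0.079 m.
B₁ = 1.96×10⁻⁵ T, B₂ = 1.39×10⁻⁵ T.
Between parallel currents the two contributions point in opposite directions, so they subtract. B = |B₁ − B₂| = |1.96×10⁻⁵ − 1.39×10⁻⁵| = 5.72×10⁻⁶ T.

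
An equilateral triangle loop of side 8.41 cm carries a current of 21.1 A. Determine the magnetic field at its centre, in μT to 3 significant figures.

Each side is a finite straight segment at perpendicular distance d = a/(2 tan(π/3)) = 0.02428 m from the centre, with end-angles ±π/3.
One side contributes B₁ = (μ₀I/4πd)·2 sin(π/3) = 1.51×10⁻⁴ T.
All 3 sides add in the same direction: B = 3 × 1.51×10⁻⁴ = 4.52×10⁻⁴ T.

B ≈ 452 μT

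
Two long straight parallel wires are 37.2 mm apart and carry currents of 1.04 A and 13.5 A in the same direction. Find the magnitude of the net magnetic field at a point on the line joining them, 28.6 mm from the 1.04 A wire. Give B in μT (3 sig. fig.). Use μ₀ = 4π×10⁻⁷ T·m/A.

B ≈ 307 μT

Each long wire gives B = μ₀I/(2πd). Distances are d₁ = 0.0286 m and d₂ = 0.0086 m.
B₁ = 7.27×10⁻⁶ T, B₂ = 3.14×10⁻⁴ T.
Between parallel currents the two contributions point in opposite directions, so they subtract. B = |B₁ − B₂| = |7.27×10⁻⁶ − 3.14×10⁻⁴| = 3.07×10⁻⁴ T.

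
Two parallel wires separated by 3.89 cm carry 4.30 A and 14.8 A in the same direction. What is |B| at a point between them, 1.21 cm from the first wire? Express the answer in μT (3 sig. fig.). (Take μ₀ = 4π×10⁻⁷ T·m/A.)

B ≈ 39.4 μT

Each long wire gives B = μ₀I/(2πd). Distances are d₁ = 0.0121 m and d₂ = 0.0268 m.
B₁ = 7.11×10⁻⁵ T, B₂ = 1.10×10⁻⁴ T.
Between parallel currents the two contributions point in opposite directions, so they subtract. B = |B₁ − B₂| = |7.11×10⁻⁵ − 1.10×10⁻⁴| = 3.94×10⁻⁵ T.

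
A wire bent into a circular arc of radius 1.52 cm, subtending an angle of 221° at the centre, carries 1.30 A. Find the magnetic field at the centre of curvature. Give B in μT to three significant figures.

The Biot–Savart field of a circular arc at its centre is B = μ₀Iφ/(4πR), with φ = 3.857 rad.
B = (4π×10⁻⁷ × 1.30 × 3.857) / (4π × 0.0152) = 3.30×10⁻⁵ T.

B ≈ 33.0 μT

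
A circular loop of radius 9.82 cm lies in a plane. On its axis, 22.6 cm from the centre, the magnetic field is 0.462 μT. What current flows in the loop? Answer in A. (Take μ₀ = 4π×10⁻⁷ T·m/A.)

On the axis of a loop, B = μ₀IR²/[2(R²+z²)^(3/2)], so I = 2B(R²+z²)^(3/2)/(μ₀R²).
R² + z² = 0.009643 + 0.05108 = 0.06072 m²; raised to 3/2 gives 1.50×10⁻² m³.
I = 2 × 4.62×10⁻⁷ × 1.50×10⁻² / (1.26×10⁻⁶ × 0.009643) = 1.14 A.

I ≈ 1.14 A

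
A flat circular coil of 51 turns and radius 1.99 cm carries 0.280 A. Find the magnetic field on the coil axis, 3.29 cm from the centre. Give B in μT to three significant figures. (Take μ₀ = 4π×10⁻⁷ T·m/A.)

B ≈ 62.5 μT

For an N-turn flat coil, B = Nμ₀IR²/[2(R²+z²)^(3/2)] with R = 0.0199 m, z = 0.0329 m.
B = 51 × 1.23×10⁻⁶ T = 6.25×10⁻⁵ T.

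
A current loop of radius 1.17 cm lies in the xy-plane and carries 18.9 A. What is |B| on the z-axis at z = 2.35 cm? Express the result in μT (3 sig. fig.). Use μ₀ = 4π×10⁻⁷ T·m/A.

B ≈ 89.9 μT

On the axis of a circular loop, B = μ₀IR² / [2(R²+z²)^(3/2)].
R² + z² = (0.0117)² + (0.0235)² = 0.0006891 m², and (R²+z²)^(3/2) = 1.81×10⁻⁵ m³.
B = (4π×10⁻⁷ × 18.9 × 0.0001369) / (2 × 1.81×10⁻⁵) = 8.99×10⁻⁵ T.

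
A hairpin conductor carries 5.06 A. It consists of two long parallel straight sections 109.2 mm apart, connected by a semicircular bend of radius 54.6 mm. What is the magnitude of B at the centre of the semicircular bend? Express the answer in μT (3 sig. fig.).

B ≈ 47.6 μT

The semicircular arc contributes B_arc = μ₀I·π/(4πR) = μ₀I/(4R) = 2.91×10⁻⁵ T.
Each semi-infinite lead is at perpendicular distance R = 0.0546 m from the centre, with the perpendicular foot at its near end, so it contributes μ₀I/(4πR); both point the same way, together 1.85×10⁻⁵ T.
Arc and leads all point the same direction: B = 2.91×10⁻⁵ + 1.85×10⁻⁵ = 4.76×10⁻⁵ T.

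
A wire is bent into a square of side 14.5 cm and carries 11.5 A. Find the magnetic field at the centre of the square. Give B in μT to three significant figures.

B ≈ 89.7 μT

Each side is a finite straight segment at perpendicular distance d = a/(2 tan(π/4)) = 0.0725 m from the centre, with end-angles ±π/4.
One side contributes B₁ = (μ₀I/4πd)·2 sin(π/4) = 2.24×10⁻⁵ T.
All 4 sides add in the same direction: B = 4 × 2.24×10⁻⁵ = 8.97×10⁻⁵ T.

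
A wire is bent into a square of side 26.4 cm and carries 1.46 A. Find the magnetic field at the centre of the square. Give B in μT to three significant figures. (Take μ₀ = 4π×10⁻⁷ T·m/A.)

B ≈ 6.26 μT

Each side is a finite straight segment at perpendicular distance d = a/(2 tan(π/4)) = 0.132 m from the centre, with end-angles ±π/4.
One side contributes B₁ = (μ₀I/4πd)·2 sin(π/4) = 1.56×10⁻⁶ T.
All 4 sides add in the same direction: B = 4 × 1.56×10⁻⁶ = 6.26×10⁻⁶ T.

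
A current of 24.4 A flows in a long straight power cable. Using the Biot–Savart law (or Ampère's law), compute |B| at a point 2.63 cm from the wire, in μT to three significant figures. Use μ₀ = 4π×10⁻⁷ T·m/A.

B ≈ 186 μT

For an infinitely long straight wire, B = μ₀I/(2πd).
B = (4π×10⁻⁷ × 24.4) / (2π × 0.0263) = 1.86×10⁻⁴ T.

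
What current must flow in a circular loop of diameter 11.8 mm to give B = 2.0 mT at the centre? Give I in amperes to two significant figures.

I ≈ 19 A

At the centre of a circular loop B = μ₀I/(2R), so I = 2RB/μ₀.
With R = 0.0059 m, I = 2 × 0.0059 × 2.00×10⁻³ / (4π×10⁻⁷) = 18.8 A.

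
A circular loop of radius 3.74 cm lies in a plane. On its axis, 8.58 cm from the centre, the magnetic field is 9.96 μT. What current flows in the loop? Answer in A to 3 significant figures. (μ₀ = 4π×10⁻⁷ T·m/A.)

On the axis of a loop, B = μ₀IR²/[2(R²+z²)^(3/2)], so I = 2B(R²+z²)^(3/2)/(μ₀R²).
R² + z² = 0.001399 + 0.007362 = 0.00876 m²; raised to 3/2 gives 8.20×10⁻⁴ m³.
I = 2 × 9.96×10⁻⁶ × 8.20×10⁻⁴ / (1.26×10⁻⁶ × 0.001399) = 9.29 A.

I ≈ 9.29 A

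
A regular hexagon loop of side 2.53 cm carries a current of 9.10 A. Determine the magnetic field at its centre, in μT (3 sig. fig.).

Each side is a finite straight segment at perpendicular distance d = a/(2 tan(π/6)) = 0.02191 m from the centre, with end-angles ±π/6.
One side contributes B₁ = (μ₀I/4πd)·2 sin(π/6) = 4.15×10⁻⁵ T.
All 6 sides add in the same direction: B = 6 × 4.15×10⁻⁵ = 2.49×10⁻⁴ T.

B ≈ 249 μT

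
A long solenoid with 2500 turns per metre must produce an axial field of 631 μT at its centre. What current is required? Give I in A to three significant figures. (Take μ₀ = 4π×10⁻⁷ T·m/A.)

I ≈ 0.201 A

Inside a long solenoid B = μ₀nI with n = 2500 m⁻¹, so I = B/(μ₀n).
I = 6.31×10⁻⁴ / (4π×10⁻⁷ × 2500) = 0.201 A.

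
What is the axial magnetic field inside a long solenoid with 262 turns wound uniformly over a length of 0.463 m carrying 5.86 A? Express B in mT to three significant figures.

Inside a long solenoid, B = μ₀nI with n = 565.9 turns/m.
B = 4π×10⁻⁷ × 565.9 × 5.86 = 4.17×10⁻³ T.

B ≈ 4.17 mT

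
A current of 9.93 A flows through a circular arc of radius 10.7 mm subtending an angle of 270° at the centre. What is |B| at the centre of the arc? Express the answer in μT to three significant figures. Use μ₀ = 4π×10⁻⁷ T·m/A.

B ≈ 437 μT

The Biot–Savart field of a circular arc at its centre is B = μ₀Iφ/(4πR), with φ = 4.712 rad.
B = (4π×10⁻⁷ × 9.93 × 4.712) / (4π × 0.0107) = 4.37×10⁻⁴ T.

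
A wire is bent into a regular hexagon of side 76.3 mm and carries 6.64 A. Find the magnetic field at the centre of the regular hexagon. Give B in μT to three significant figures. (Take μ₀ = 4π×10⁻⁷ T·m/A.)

B ≈ 60.3 μT

Each side is a finite straight segment at perpendicular distance d = a/(2 tan(π/6)) = 0.06608 m from the centre, with end-angles ±π/6.
One side contributes B₁ = (μ₀I/4πd)·2 sin(π/6) = 1.00×10⁻⁵ T.
All 6 sides add in the same direction: B = 6 × 1.00×10⁻⁵ = 6.03×10⁻⁵ T.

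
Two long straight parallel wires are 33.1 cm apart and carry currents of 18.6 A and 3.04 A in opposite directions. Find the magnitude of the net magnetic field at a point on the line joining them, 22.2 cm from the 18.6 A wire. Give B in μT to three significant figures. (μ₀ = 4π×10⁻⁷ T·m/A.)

B ≈ 22.3 μT

Each long wire gives B = μ₀I/(2πd). Distances are d₁ = 0.222 m and d₂ = 0.109 m.
B₁ = 1.68×10⁻⁵ T, B₂ = 5.58×10⁻⁶ T.
Between antiparallel currents both contributions point the same way, so they add. B = B₁ + B₂ = 1.68×10⁻⁵ + 5.58×10⁻⁶ = 2.23×10⁻⁵ T.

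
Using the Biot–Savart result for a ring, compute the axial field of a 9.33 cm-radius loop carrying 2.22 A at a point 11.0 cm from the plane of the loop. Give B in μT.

On the axis of a circular loop, B = μ₀IR² / [2(R²+z²)^(3/2)].
R² + z² = (0.0933)² + (0.11)² = 0.0208 m², and (R²+z²)^(3/2) = 3.00×10⁻³ m³.
B = (4π×10⁻⁷ × 2.22 × 0.008705) / (2 × 3.00×10⁻³) = 4.05×10⁻⁶ T.

B ≈ 4.05 μT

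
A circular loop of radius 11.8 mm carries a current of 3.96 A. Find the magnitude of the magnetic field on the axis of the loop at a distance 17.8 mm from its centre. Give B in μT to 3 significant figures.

On the axis of a circular loop, B = μ₀IR² / [2(R²+z²)^(3/2)].
R² + z² = (0.0118)² + (0.0178)² = 0.0004561 m², and (R²+z²)^(3/2) = 9.74×10⁻⁶ m³.
B = (4π×10⁻⁷ × 3.96 × 0.0001392) / (2 × 9.74×10⁻⁶) = 3.56×10⁻⁵ T.

B ≈ 35.6 μT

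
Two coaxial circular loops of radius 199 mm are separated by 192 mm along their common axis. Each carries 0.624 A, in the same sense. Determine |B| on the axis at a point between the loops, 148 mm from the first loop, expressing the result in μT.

B ≈ 2.85 μT

Each loop contributes B = μ₀IR²/[2(R²+z²)^(3/2)] on the axis, with z measured from that loop.
Loop 1 (z = 0.148 m): B₁ = 1.02×10⁻⁶ T. Loop 2 (z = 0.044 m): B₂ = 1.83×10⁻⁶ T.
The fields add: B = B₁ + B₂ = 2.85×10⁻⁶ T.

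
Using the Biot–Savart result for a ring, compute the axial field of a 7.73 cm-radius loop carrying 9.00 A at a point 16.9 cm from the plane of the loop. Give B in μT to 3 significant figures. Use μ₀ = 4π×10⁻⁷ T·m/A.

B ≈ 5.26 μT

On the axis of a circular loop, B = μ₀IR² / [2(R²+z²)^(3/2)].
R² + z² = (0.0773)² + (0.169)² = 0.03454 m², and (R²+z²)^(3/2) = 6.42×10⁻³ m³.
B = (4π×10⁻⁷ × 9.00 × 0.005975) / (2 × 6.42×10⁻³) = 5.26×10⁻⁶ T.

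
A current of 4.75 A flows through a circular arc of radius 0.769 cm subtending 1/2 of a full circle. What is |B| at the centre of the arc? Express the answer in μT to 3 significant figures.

The Biot–Savart field of a circular arc at its centre is B = μ₀Iφ/(4πR), with φ = 3.142 rad.
B = (4π×10⁻⁷ × 4.75 × 3.142) / (4π × 0.00769) = 1.94×10⁻⁴ T.

B ≈ 194 μT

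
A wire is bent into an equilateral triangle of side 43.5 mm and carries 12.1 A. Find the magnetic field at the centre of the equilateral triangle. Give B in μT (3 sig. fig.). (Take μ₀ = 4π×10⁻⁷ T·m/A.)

B ≈ 501 μT

Each side is a finite straight segment at perpendicular distance d = a/(2 tan(π/3)) = 0.01256 m from the centre, with end-angles ±π/3.
One side contributes B₁ = (μ₀I/4πd)·2 sin(π/3) = 1.67×10⁻⁴ T.
All 3 sides add in the same direction: B = 3 × 1.67×10⁻⁴ = 5.01×10⁻⁴ T.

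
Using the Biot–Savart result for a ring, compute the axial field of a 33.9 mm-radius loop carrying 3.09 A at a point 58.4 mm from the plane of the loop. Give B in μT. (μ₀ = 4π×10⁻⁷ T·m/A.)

On the axis of a circular loop, B = μ₀IR² / [2(R²+z²)^(3/2)].
R² + z² = (0.0339)² + (0.0584)² = 0.00456 m², and (R²+z²)^(3/2) = 3.08×10⁻⁴ m³.
B = (4π×10⁻⁷ × 3.09 × 0.001149) / (2 × 3.08×10⁻⁴) = 7.25×10⁻⁶ T.

B ≈ 7.25 μT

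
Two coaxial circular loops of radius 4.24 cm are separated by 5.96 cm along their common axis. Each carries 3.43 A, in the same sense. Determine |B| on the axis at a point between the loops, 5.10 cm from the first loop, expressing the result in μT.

Each loop contributes B = μ₀IR²/[2(R²+z²)^(3/2)] on the axis, with z measured from that loop.
Loop 1 (z = 0.051 m): B₁ = 1.33×10⁻⁵ T. Loop 2 (z = 0.0086 m): B₂ = 4.78×10⁻⁵ T.
The fields add: B = B₁ + B₂ = 6.11×10⁻⁵ T.

B ≈ 61.1 μT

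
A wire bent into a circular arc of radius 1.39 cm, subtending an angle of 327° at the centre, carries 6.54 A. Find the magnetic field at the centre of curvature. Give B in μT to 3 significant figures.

The Biot–Savart field of a circular arc at its centre is B = μ₀Iφ/(4πR), with φ = 5.707 rad.
B = (4π×10⁻⁷ × 6.54 × 5.707) / (4π × 0.0139) = 2.69×10⁻⁴ T.

B ≈ 269 μT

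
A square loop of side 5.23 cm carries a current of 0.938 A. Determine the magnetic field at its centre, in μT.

B ≈ 20.3 μT

Each side is a finite straight segment at perpendicular distance d = a/(2 tan(π/4)) = 0.02615 m from the centre, with end-angles ±π/4.
One side contributes B₁ = (μ₀I/4πd)·2 sin(π/4) = 5.07×10⁻⁶ T.
All 4 sides add in the same direction: B = 4 × 5.07×10⁻⁶ = 2.03×10⁻⁵ T.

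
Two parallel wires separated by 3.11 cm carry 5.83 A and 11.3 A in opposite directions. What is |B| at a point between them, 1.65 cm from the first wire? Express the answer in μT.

B ≈ 225 μT

Each long wire gives B = μ₀I/(2πd). Distances are d₁ = 0.0165 m and d₂ = 0.0146 m.
B₁ = 7.07×10⁻⁵ T, B₂ = 1.55×10⁻⁴ T.
Between antiparallel currents both contributions point the same way, so they add. B = B₁ + B₂ = 7.07×10⁻⁵ + 1.55×10⁻⁴ = 2.25×10⁻⁴ T.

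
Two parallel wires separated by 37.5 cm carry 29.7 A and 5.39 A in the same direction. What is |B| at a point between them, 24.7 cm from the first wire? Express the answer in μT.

Each long wire gives B = μ₀I/(2πd). Distances are d₁ = 0.247 m and d₂ = 0.128 m.
B₁ = 2.40×10⁻⁵ T, B₂ = 8.42×10⁻⁶ T.
Between parallel currents the two contributions point in opposite directions, so they subtract. B = |B₁ − B₂| = |2.40×10⁻⁵ − 8.42×10⁻⁶| = 1.56×10⁻⁵ T.

B ≈ 15.6 μT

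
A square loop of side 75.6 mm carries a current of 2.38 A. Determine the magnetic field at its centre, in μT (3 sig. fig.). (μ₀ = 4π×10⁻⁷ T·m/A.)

B ≈ 35.6 μT

Each side is a finite straight segment at perpendicular distance d = a/(2 tan(π/4)) = 0.0378 m from the centre, with end-angles ±π/4.
One side contributes B₁ = (μ₀I/4πd)·2 sin(π/4) = 8.90×10⁻⁶ T.
All 4 sides add in the same direction: B = 4 × 8.90×10⁻⁶ = 3.56×10⁻⁵ T.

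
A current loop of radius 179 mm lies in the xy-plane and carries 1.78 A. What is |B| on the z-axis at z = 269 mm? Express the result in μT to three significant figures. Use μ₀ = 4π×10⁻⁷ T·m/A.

B ≈ 1.06 μT

On the axis of a circular loop, B = μ₀IR² / [2(R²+z²)^(3/2)].
R² + z² = (0.179)² + (0.269)² = 0.1044 m², and (R²+z²)^(3/2) = 3.37×10⁻² m³.
B = (4π×10⁻⁷ × 1.78 × 0.03204) / (2 × 3.37×10⁻²) = 1.06×10⁻⁶ T.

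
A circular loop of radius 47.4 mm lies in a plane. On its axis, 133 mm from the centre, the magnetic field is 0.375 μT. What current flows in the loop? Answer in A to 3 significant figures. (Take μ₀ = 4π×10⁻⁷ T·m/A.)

I ≈ 0.748 A

On the axis of a loop, B = μ₀IR²/[2(R²+z²)^(3/2)], so I = 2B(R²+z²)^(3/2)/(μ₀R²).
R² + z² = 0.002247 + 0.01769 = 0.01994 m²; raised to 3/2 gives 2.81×10⁻³ m³.
I = 2 × 3.75×10⁻⁷ × 2.81×10⁻³ / (1.26×10⁻⁶ × 0.002247) = 0.748 A.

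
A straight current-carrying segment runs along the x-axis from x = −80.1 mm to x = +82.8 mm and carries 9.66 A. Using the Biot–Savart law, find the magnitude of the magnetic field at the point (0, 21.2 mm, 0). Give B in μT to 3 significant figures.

For a finite straight segment, B = (μ₀I/4πd)(sinθ₁ + sinθ₂), where θ₁, θ₂ are the angles from the perpendicular to each end.
The perpendicular distance is d = 0.0212 m; the end-offsets along the wire are a = 0.0801 m and b = 0.0828 m.
sinθ₁ = 0.0801/√(0.0801²+0.0212²) = 0.9667; sinθ₂ = 0.0828/√(0.0828²+0.0212²) = 0.9688.
B = (4π×10⁻⁷ × 9.66) / (4π × 0.0212) × (0.9667 + 0.9688) = 8.82×10⁻⁵ T.

B ≈ 88.2 μT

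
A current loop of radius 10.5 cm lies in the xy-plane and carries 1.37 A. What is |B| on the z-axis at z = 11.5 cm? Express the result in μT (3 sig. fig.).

B ≈ 2.51 μT

On the axis of a circular loop, B = μ₀IR² / [2(R²+z²)^(3/2)].
R² + z² = (0.105)² + (0.115)² = 0.02425 m², and (R²+z²)^(3/2) = 3.78×10⁻³ m³.
B = (4π×10⁻⁷ × 1.37 × 0.01102) / (2 × 3.78×10⁻³) = 2.51×10⁻⁶ T.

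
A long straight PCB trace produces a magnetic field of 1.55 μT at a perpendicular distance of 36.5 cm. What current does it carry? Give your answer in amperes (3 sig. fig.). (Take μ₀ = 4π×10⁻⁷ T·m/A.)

For a long straight wire B = μ₀I/(2πd), so I = 2πdB/μ₀.
I = 2π × 0.365 × 1.55×10⁻⁶ / (4π×10⁻⁷) = 2.83 A.

I ≈ 2.83 A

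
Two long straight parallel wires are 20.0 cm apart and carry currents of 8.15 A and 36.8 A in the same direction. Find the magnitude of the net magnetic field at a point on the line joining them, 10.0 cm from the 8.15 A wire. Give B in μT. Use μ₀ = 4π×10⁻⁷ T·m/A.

B ≈ 57.3 μT

Each long wire gives B = μ₀I/(2πd). Distances are d₁ = 0.1 m and d₂ = 0.1 m.
B₁ = 1.63×10⁻⁵ T, B₂ = 7.36×10⁻⁵ T.
Between parallel currents the two contributions point in opposite directions, so they subtract. B = |B₁ − B₂| = |1.63×10⁻⁵ − 7.36×10⁻⁵| = 5.73×10⁻⁵ T.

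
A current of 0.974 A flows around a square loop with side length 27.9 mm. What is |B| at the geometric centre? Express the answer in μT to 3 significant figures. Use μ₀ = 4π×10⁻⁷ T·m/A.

Each side is a finite straight segment at perpendicular distance d = a/(2 tan(π/4)) = 0.01395 m from the centre, with end-angles ±π/4.
One side contributes B₁ = (μ₀I/4πd)·2 sin(π/4) = 9.87×10⁻⁶ T.
All 4 sides add in the same direction: B = 4 × 9.87×10⁻⁶ = 3.95×10⁻⁵ T.

B ≈ 39.5 μT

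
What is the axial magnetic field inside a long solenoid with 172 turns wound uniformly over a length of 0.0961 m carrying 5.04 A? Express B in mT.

B ≈ 11.3 mT

Inside a long solenoid, B = μ₀nI with n = 1790 turns/m.
B = 4π×10⁻⁷ × 1790 × 5.04 = 1.13×10⁻² T.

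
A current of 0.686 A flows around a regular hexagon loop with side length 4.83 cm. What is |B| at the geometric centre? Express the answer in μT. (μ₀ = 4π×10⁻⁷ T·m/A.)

B ≈ 9.84 μT

Each side is a finite straight segment at perpendicular distance d = a/(2 tan(π/6)) = 0.04183 m from the centre, with end-angles ±π/6.
One side contributes B₁ = (μ₀I/4πd)·2 sin(π/6) = 1.64×10⁻⁶ T.
All 6 sides add in the same direction: B = 6 × 1.64×10⁻⁶ = 9.84×10⁻⁶ T.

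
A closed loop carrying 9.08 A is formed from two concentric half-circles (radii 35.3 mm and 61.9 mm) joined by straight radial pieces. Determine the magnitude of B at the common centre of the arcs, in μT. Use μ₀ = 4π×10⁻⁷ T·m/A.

The radial connectors point toward the centre, so dl × r̂ = 0 and they contribute nothing.
Each semicircle gives μ₀I/(4R): inner arc 8.08×10⁻⁵ T, outer arc 4.61×10⁻⁵ T.
The two arcs carry current in opposite angular senses, so their fields oppose: B = |8.08×10⁻⁵ − 4.61×10⁻⁵| = 3.47×10⁻⁵ T.

B ≈ 34.7 μT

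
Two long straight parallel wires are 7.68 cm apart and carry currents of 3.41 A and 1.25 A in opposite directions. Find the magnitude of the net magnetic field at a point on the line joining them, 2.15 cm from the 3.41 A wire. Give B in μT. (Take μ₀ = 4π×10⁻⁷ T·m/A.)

B ≈ 36.2 μT

Each long wire gives B = μ₀I/(2πd). Distances are d₁ = 0.0215 m and d₂ = 0.0553 m.
B₁ = 3.17×10⁻⁵ T, B₂ = 4.52×10⁻⁶ T.
Between antiparallel currents both contributions point the same way, so they add. B = B₁ + B₂ = 3.17×10⁻⁵ + 4.52×10⁻⁶ = 3.62×10⁻⁵ T.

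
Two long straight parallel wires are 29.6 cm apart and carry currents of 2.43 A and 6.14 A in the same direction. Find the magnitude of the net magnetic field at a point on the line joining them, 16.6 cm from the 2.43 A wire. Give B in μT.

B ≈ 6.52 μT

Each long wire gives B = μ₀I/(2πd). Distances are d₁ = 0.166 m and d₂ = 0.13 m.
B₁ = 2.93×10⁻⁶ T, B₂ = 9.45×10⁻⁶ T.
Between parallel currents the two contributions point in opposite directions, so they subtract. B = |B₁ − B₂| = |2.93×10⁻⁶ − 9.45×10⁻⁶| = 6.52×10⁻⁶ T.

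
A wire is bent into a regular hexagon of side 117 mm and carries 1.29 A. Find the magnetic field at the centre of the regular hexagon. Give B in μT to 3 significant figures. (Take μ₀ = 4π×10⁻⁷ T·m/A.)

B ≈ 7.64 μT

Each side is a finite straight segment at perpendicular distance d = a/(2 tan(π/6)) = 0.1013 m from the centre, with end-angles ±π/6.
One side contributes B₁ = (μ₀I/4πd)·2 sin(π/6) = 1.27×10⁻⁶ T.
All 6 sides add in the same direction: B = 6 × 1.27×10⁻⁶ = 7.64×10⁻⁶ T.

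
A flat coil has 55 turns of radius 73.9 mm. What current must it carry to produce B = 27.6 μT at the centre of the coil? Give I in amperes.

I ≈ 0.0590 A

For an N-turn coil, B = Nμ₀I/(2R) with R = 0.0739 m, so I = 2RB/(Nμ₀) = 2 × 0.0739 × 2.76×10⁻⁵ / (55 × 4π×10⁻⁷) = 5.90×10⁻² A.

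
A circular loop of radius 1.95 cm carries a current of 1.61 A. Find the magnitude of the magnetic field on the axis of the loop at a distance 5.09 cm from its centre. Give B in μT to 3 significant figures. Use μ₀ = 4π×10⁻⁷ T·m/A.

On the axis of a circular loop, B = μ₀IR² / [2(R²+z²)^(3/2)].
R² + z² = (0.0195)² + (0.0509)² = 0.002971 m², and (R²+z²)^(3/2) = 1.62×10⁻⁴ m³.
B = (4π×10⁻⁷ × 1.61 × 0.0003802) / (2 × 1.62×10⁻⁴) = 2.38×10⁻⁶ T.

B ≈ 2.38 μT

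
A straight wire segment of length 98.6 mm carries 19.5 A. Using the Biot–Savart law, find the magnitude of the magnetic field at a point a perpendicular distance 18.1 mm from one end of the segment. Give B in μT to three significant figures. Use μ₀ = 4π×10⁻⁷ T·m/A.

For a finite straight segment, B = (μ₀I/4πd)(sinθ₁ + sinθ₂), where θ₁, θ₂ are the angles from the perpendicular to each end.
The perpendicular foot is at one end, so the two end-offsets along the wire are 0 and L = 0.0986 m.
sinθ₁ = 0/√(0²+0.0181²) = 0.0000; sinθ₂ = 0.0986/√(0.0986²+0.0181²) = 0.9836.
B = (4π×10⁻⁷ × 19.5) / (4π × 0.0181) × (0.0000 + 0.9836) = 1.06×10⁻⁴ T.

B ≈ 106 μT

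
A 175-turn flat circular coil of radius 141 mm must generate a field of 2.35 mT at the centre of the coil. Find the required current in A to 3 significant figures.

I ≈ 3.01 A

For an N-turn coil, B = Nμ₀I/(2R) with R = 0.141 m, so I = 2RB/(Nμ₀) = 2 × 0.141 × 2.35×10⁻³ / (175 × 4π×10⁻⁷) = 3.01 A.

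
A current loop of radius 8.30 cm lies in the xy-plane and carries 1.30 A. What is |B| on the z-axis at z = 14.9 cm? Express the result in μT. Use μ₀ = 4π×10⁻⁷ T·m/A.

B ≈ 1.13 μT

On the axis of a circular loop, B = μ₀IR² / [2(R²+z²)^(3/2)].
R² + z² = (0.083)² + (0.149)² = 0.02909 m², and (R²+z²)^(3/2) = 4.96×10⁻³ m³.
B = (4π×10⁻⁷ × 1.30 × 0.006889) / (2 × 4.96×10⁻³) = 1.13×10⁻⁶ T.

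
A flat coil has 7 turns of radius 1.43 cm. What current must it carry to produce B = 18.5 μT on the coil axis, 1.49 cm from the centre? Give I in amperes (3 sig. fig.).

I ≈ 0.181 A

For an N-turn coil, B = Nμ₀IR²/[2(R²+z²)^(3/2)] with R = 0.0143 m, z = 0.0149 m, so I = 2B(R²+z²)^(3/2)/(Nμ₀R²) = 2 × 1.85×10⁻⁵ × 8.81×10⁻⁶ / (7 × 4π×10⁻⁷ × 0.0002045) = 0.181 A.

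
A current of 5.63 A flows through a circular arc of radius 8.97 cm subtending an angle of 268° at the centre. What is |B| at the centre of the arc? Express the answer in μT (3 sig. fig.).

The Biot–Savart field of a circular arc at its centre is B = μ₀Iφ/(4πR), with φ = 4.677 rad.
B = (4π×10⁻⁷ × 5.63 × 4.677) / (4π × 0.0897) = 2.94×10⁻⁵ T.

B ≈ 29.4 μT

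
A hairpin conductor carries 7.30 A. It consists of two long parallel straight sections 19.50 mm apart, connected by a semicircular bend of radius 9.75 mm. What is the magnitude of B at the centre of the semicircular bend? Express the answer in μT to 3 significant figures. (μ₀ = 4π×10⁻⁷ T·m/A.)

The semicircular arc contributes B_arc = μ₀I·π/(4πR) = μ₀I/(4R) = 2.35×10⁻⁴ T.
Each semi-infinite lead is at perpendicular distance R = 0.00975 m from the centre, with the perpendicular foot at its near end, so it contributes μ₀I/(4πR); both point the same way, together 1.50×10⁻⁴ T.
Arc and leads all point the same direction: B = 2.35×10⁻⁴ + 1.50×10⁻⁴ = 3.85×10⁻⁴ T.

B ≈ 385 μT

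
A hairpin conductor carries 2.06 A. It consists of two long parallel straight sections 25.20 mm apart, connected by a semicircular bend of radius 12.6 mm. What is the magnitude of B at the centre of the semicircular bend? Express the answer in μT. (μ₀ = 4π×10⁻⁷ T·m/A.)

B ≈ 84.1 μT

The semicircular arc contributes B_arc = μ₀I·π/(4πR) = μ₀I/(4R) = 5.14×10⁻⁵ T.
Each semi-infinite lead is at perpendicular distance R = 0.0126 m from the centre, with the perpendicular foot at its near end, so it contributes μ₀I/(4πR); both point the same way, together 3.27×10⁻⁵ T.
Arc and leads all point the same direction: B = 5.14×10⁻⁵ + 3.27×10⁻⁵ = 8.41×10⁻⁵ T.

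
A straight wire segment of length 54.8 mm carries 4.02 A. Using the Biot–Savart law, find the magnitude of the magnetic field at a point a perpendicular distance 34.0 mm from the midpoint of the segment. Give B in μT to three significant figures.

B ≈ 14.8 μT

For a finite straight segment, B = (μ₀I/4πd)(sinθ₁ + sinθ₂), where θ₁, θ₂ are the angles from the perpendicular to each end.
The perpendicular from the point meets the wire at its midpoint, so each end is L/2 = 0.0274 m away along the wire.
sinθ₁ = 0.0274/√(0.0274²+0.034²) = 0.6275; sinθ₂ = 0.0274/√(0.0274²+0.034²) = 0.6275.
B = (4π×10⁻⁷ × 4.02) / (4π × 0.034) × (0.6275 + 0.6275) = 1.48×10⁻⁵ T.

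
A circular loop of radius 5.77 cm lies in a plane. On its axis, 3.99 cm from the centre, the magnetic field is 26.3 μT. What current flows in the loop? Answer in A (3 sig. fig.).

I ≈ 4.34 A

On the axis of a loop, B = μ₀IR²/[2(R²+z²)^(3/2)], so I = 2B(R²+z²)^(3/2)/(μ₀R²).
R² + z² = 0.003329 + 0.001592 = 0.004921 m²; raised to 3/2 gives 3.45×10⁻⁴ m³.
I = 2 × 2.63×10⁻⁵ × 3.45×10⁻⁴ / (1.26×10⁻⁶ × 0.003329) = 4.34 A.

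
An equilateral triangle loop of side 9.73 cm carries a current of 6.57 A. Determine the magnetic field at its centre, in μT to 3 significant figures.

Each side is a finite straight segment at perpendicular distance d = a/(2 tan(π/3)) = 0.02809 m from the centre, with end-angles ±π/3.
One side contributes B₁ = (μ₀I/4πd)·2 sin(π/3) = 4.05×10⁻⁵ T.
All 3 sides add in the same direction: B = 3 × 4.05×10⁻⁵ = 1.22×10⁻⁴ T.

B ≈ 122 μT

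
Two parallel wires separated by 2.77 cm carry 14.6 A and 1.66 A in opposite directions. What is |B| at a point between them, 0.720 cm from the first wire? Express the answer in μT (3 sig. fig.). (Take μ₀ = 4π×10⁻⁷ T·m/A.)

B ≈ 422 μT

Each long wire gives B = μ₀I/(2πd). Distances are d₁ = 0.0072 m and d₂ = 0.0205 m.
B₁ = 4.06×10⁻⁴ T, B₂ = 1.62×10⁻⁵ T.
Between antiparallel currents both contributions point the same way, so they add. B = B₁ + B₂ = 4.06×10⁻⁴ + 1.62×10⁻⁵ = 4.22×10⁻⁴ T.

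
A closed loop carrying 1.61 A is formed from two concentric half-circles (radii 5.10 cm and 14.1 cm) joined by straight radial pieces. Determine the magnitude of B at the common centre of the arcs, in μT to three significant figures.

The radial connectors point toward the centre, so dl × r̂ = 0 and they contribute nothing.
Each semicircle gives μ₀I/(4R): inner arc 9.92×10⁻⁶ T, outer arc 3.59×10⁻⁶ T.
The two arcs carry current in opposite angular senses, so their fields oppose: B = |9.92×10⁻⁶ − 3.59×10⁻⁶| = 6.33×10⁻⁶ T.

B ≈ 6.33 μT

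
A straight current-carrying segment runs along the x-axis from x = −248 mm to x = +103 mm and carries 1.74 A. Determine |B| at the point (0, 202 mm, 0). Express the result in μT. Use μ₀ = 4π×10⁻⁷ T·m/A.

B ≈ 1.06 μT

For a finite straight segment, B = (μ₀I/4πd)(sinθ₁ + sinθ₂), where θ₁, θ₂ are the angles from the perpendicular to each end.
The perpendicular distance is d = 0.202 m; the end-offsets along the wire are a = 0.248 m and b = 0.103 m.
sinθ₁ = 0.248/√(0.248²+0.202²) = 0.7753; sinθ₂ = 0.103/√(0.103²+0.202²) = 0.4543.
B = (4π×10⁻⁷ × 1.74) / (4π × 0.202) × (0.7753 + 0.4543) = 1.06×10⁻⁶ T.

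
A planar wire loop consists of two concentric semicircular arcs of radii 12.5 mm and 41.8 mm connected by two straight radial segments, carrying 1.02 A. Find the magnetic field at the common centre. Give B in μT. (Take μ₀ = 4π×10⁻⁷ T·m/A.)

B ≈ 18.0 μT

The radial connectors point toward the centre, so dl × r̂ = 0 and they contribute nothing.
Each semicircle gives μ₀I/(4R): inner arc 2.56×10⁻⁵ T, outer arc 7.67×10⁻⁶ T.
The two arcs carry current in opposite angular senses, so their fields oppose: B = |2.56×10⁻⁵ − 7.67×10⁻⁶| = 1.80×10⁻⁵ T.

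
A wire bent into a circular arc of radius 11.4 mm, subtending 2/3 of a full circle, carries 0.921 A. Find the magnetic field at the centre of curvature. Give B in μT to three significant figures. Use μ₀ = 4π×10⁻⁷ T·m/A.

B ≈ 33.8 μT

The Biot–Savart field of a circular arc at its centre is B = μ₀Iφ/(4πR), with φ = 4.189 rad.
B = (4π×10⁻⁷ × 0.921 × 4.189) / (4π × 0.0114) = 3.38×10⁻⁵ T.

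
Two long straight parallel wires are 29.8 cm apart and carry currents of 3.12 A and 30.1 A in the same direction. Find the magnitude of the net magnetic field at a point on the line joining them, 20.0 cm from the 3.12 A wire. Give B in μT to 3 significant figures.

Each long wire gives B = μ₀I/(2πd). Distances are d₁ = 0.2 m and d₂ = 0.098 m.
B₁ = 3.12×10⁻⁶ T, B₂ = 6.14×10⁻⁵ T.
Between parallel currents the two contributions point in opposite directions, so they subtract. B = |B₁ − B₂| = |3.12×10⁻⁶ − 6.14×10⁻⁵| = 5.83×10⁻⁵ T.

B ≈ 58.3 μT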